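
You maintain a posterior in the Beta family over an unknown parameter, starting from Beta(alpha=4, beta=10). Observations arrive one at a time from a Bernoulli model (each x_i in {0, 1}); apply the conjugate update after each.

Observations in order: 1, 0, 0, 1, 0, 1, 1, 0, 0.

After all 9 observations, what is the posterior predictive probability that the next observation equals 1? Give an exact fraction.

8/23

obs 1: x=1 → posterior Beta(5, 10)
obs 2: x=0 → posterior Beta(5, 11)
obs 3: x=0 → posterior Beta(5, 12)
obs 4: x=1 → posterior Beta(6, 12)
obs 5: x=0 → posterior Beta(6, 13)
obs 6: x=1 → posterior Beta(7, 13)
obs 7: x=1 → posterior Beta(8, 13)
obs 8: x=0 → posterior Beta(8, 14)
obs 9: x=0 → posterior Beta(8, 15)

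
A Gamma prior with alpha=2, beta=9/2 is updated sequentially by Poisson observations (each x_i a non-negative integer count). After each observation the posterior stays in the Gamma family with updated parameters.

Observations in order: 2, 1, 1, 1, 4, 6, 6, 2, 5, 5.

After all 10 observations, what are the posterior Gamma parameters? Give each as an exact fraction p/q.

alpha=35, beta=29/2

obs 1: x=2 → posterior Gamma(4, 11/2)
obs 2: x=1 → posterior Gamma(5, 13/2)
obs 3: x=1 → posterior Gamma(6, 15/2)
obs 4: x=1 → posterior Gamma(7, 17/2)
obs 5: x=4 → posterior Gamma(11, 19/2)
obs 6: x=6 → posterior Gamma(17, 21/2)
obs 7: x=6 → posterior Gamma(23, 23/2)
obs 8: x=2 → posterior Gamma(25, 25/2)
obs 9: x=5 → posterior Gamma(30, 27/2)
obs 10: x=5 → posterior Gamma(35, 29/2)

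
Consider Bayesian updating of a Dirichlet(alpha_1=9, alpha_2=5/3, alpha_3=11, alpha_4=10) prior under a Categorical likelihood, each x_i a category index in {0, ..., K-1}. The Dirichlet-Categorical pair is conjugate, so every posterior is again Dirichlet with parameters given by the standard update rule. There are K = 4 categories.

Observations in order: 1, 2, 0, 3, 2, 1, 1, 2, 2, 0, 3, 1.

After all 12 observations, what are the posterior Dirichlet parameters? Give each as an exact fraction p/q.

obs 1: x=1 → posterior Dirichlet(9, 8/3, 11, 10)
obs 2: x=2 → posterior Dirichlet(9, 8/3, 12, 10)
obs 3: x=0 → posterior Dirichlet(10, 8/3, 12, 10)
obs 4: x=3 → posterior Dirichlet(10, 8/3, 12, 11)
obs 5: x=2 → posterior Dirichlet(10, 8/3, 13, 11)
obs 6: x=1 → posterior Dirichlet(10, 11/3, 13, 11)
obs 7: x=1 → posterior Dirichlet(10, 14/3, 13, 11)
obs 8: x=2 → posterior Dirichlet(10, 14/3, 14, 11)
obs 9: x=2 → posterior Dirichlet(10, 14/3, 15, 11)
obs 10: x=0 → posterior Dirichlet(11, 14/3, 15, 11)
obs 11: x=3 → posterior Dirichlet(11, 14/3, 15, 12)
obs 12: x=1 → posterior Dirichlet(11, 17/3, 15, 12)

alpha_1=11, alpha_2=17/3, alpha_3=15, alpha_4=12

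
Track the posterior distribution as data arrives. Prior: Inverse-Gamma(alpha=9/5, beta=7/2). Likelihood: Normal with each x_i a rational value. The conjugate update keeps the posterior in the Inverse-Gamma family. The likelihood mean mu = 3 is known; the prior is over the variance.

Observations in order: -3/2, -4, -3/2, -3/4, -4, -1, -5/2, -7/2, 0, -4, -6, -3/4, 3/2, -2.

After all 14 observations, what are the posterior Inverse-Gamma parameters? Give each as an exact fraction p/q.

alpha=44/5, beta=3427/16

obs 1: x=-3/2 → posterior Inverse-Gamma(23/10, 109/8)
obs 2: x=-4 → posterior Inverse-Gamma(14/5, 305/8)
obs 3: x=-3/2 → posterior Inverse-Gamma(33/10, 193/4)
obs 4: x=-3/4 → posterior Inverse-Gamma(19/5, 1769/32)
obs 5: x=-4 → posterior Inverse-Gamma(43/10, 2553/32)
obs 6: x=-1 → posterior Inverse-Gamma(24/5, 2809/32)
obs 7: x=-5/2 → posterior Inverse-Gamma(53/10, 3293/32)
obs 8: x=-7/2 → posterior Inverse-Gamma(29/5, 3969/32)
obs 9: x=0 → posterior Inverse-Gamma(63/10, 4113/32)
obs 10: x=-4 → posterior Inverse-Gamma(34/5, 4897/32)
obs 11: x=-6 → posterior Inverse-Gamma(73/10, 6193/32)
obs 12: x=-3/4 → posterior Inverse-Gamma(39/5, 3209/16)
obs 13: x=3/2 → posterior Inverse-Gamma(83/10, 3227/16)
obs 14: x=-2 → posterior Inverse-Gamma(44/5, 3427/16)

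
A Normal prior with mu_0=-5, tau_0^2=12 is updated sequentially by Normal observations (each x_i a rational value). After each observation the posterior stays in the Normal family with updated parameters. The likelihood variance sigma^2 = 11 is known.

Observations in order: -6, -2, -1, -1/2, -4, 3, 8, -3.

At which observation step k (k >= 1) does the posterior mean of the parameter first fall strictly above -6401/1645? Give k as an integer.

k = 3

obs 1: x=-6 → posterior Normal(-127/23, 132/23)
obs 2: x=-2 → posterior Normal(-151/35, 132/35)
obs 3: x=-1 → posterior Normal(-163/47, 132/47)
obs 4: x=-1/2 → posterior Normal(-169/59, 132/59)
obs 5: x=-4 → posterior Normal(-217/71, 132/71)
obs 6: x=3 → posterior Normal(-181/83, 132/83)
obs 7: x=8 → posterior Normal(-17/19, 132/95)
obs 8: x=-3 → posterior Normal(-121/107, 132/107)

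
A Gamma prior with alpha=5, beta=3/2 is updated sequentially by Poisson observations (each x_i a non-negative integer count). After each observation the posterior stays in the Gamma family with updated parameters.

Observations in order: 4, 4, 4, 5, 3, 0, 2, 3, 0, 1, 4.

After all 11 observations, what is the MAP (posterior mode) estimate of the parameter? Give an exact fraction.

68/25

obs 1: x=4 → posterior Gamma(9, 5/2)
obs 2: x=4 → posterior Gamma(13, 7/2)
obs 3: x=4 → posterior Gamma(17, 9/2)
obs 4: x=5 → posterior Gamma(22, 11/2)
obs 5: x=3 → posterior Gamma(25, 13/2)
obs 6: x=0 → posterior Gamma(25, 15/2)
obs 7: x=2 → posterior Gamma(27, 17/2)
obs 8: x=3 → posterior Gamma(30, 19/2)
obs 9: x=0 → posterior Gamma(30, 21/2)
obs 10: x=1 → posterior Gamma(31, 23/2)
obs 11: x=4 → posterior Gamma(35, 25/2)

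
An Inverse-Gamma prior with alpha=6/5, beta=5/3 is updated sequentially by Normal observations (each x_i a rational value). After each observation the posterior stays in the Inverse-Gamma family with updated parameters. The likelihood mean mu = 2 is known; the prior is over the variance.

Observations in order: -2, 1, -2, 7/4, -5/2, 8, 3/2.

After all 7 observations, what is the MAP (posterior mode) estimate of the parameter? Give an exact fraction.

22295/2736

obs 1: x=-2 → posterior Inverse-Gamma(17/10, 29/3)
obs 2: x=1 → posterior Inverse-Gamma(11/5, 61/6)
obs 3: x=-2 → posterior Inverse-Gamma(27/10, 109/6)
obs 4: x=7/4 → posterior Inverse-Gamma(16/5, 1747/96)
obs 5: x=-5/2 → posterior Inverse-Gamma(37/10, 2719/96)
obs 6: x=8 → posterior Inverse-Gamma(21/5, 4447/96)
obs 7: x=3/2 → posterior Inverse-Gamma(47/10, 4459/96)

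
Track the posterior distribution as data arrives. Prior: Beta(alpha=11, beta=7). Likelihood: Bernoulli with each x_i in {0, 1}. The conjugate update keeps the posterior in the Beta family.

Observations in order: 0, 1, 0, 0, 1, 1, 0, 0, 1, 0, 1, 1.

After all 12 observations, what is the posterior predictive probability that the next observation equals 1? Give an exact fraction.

obs 1: x=0 → posterior Beta(11, 8)
obs 2: x=1 → posterior Beta(12, 8)
obs 3: x=0 → posterior Beta(12, 9)
obs 4: x=0 → posterior Beta(12, 10)
obs 5: x=1 → posterior Beta(13, 10)
obs 6: x=1 → posterior Beta(14, 10)
obs 7: x=0 → posterior Beta(14, 11)
obs 8: x=0 → posterior Beta(14, 12)
obs 9: x=1 → posterior Beta(15, 12)
obs 10: x=0 → posterior Beta(15, 13)
obs 11: x=1 → posterior Beta(16, 13)
obs 12: x=1 → posterior Beta(17, 13)

17/30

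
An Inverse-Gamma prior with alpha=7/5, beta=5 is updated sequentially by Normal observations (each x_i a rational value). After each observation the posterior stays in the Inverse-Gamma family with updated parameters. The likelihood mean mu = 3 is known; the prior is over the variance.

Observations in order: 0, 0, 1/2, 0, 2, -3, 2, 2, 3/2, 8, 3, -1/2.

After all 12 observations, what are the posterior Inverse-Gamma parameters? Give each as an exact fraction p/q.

obs 1: x=0 → posterior Inverse-Gamma(19/10, 19/2)
obs 2: x=0 → posterior Inverse-Gamma(12/5, 14)
obs 3: x=1/2 → posterior Inverse-Gamma(29/10, 137/8)
obs 4: x=0 → posterior Inverse-Gamma(17/5, 173/8)
obs 5: x=2 → posterior Inverse-Gamma(39/10, 177/8)
obs 6: x=-3 → posterior Inverse-Gamma(22/5, 321/8)
obs 7: x=2 → posterior Inverse-Gamma(49/10, 325/8)
obs 8: x=2 → posterior Inverse-Gamma(27/5, 329/8)
obs 9: x=3/2 → posterior Inverse-Gamma(59/10, 169/4)
obs 10: x=8 → posterior Inverse-Gamma(32/5, 219/4)
obs 11: x=3 → posterior Inverse-Gamma(69/10, 219/4)
obs 12: x=-1/2 → posterior Inverse-Gamma(37/5, 487/8)

alpha=37/5, beta=487/8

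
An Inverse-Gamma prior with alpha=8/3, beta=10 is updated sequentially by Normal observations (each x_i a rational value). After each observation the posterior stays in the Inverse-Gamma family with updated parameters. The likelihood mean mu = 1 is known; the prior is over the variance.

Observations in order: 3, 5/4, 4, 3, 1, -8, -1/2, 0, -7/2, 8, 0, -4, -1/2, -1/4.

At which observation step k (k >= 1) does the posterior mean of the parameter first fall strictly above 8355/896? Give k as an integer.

obs 1: x=3 → posterior Inverse-Gamma(19/6, 12)
obs 2: x=5/4 → posterior Inverse-Gamma(11/3, 385/32)
obs 3: x=4 → posterior Inverse-Gamma(25/6, 529/32)
obs 4: x=3 → posterior Inverse-Gamma(14/3, 593/32)
obs 5: x=1 → posterior Inverse-Gamma(31/6, 593/32)
obs 6: x=-8 → posterior Inverse-Gamma(17/3, 1889/32)
obs 7: x=-1/2 → posterior Inverse-Gamma(37/6, 1925/32)
obs 8: x=0 → posterior Inverse-Gamma(20/3, 1941/32)
obs 9: x=-7/2 → posterior Inverse-Gamma(43/6, 2265/32)
obs 10: x=8 → posterior Inverse-Gamma(23/3, 3049/32)
obs 11: x=0 → posterior Inverse-Gamma(49/6, 3065/32)
obs 12: x=-4 → posterior Inverse-Gamma(26/3, 3465/32)
obs 13: x=-1/2 → posterior Inverse-Gamma(55/6, 3501/32)
obs 14: x=-1/4 → posterior Inverse-Gamma(29/3, 1763/16)

k = 6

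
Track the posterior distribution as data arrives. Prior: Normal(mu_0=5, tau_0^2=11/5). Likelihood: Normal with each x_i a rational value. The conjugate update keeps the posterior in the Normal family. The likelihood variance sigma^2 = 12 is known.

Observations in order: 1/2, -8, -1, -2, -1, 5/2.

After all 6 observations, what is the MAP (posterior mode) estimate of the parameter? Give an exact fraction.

obs 1: x=1/2 → posterior Normal(611/142, 132/71)
obs 2: x=-8 → posterior Normal(435/164, 66/41)
obs 3: x=-1 → posterior Normal(413/186, 44/31)
obs 4: x=-2 → posterior Normal(369/208, 33/26)
obs 5: x=-1 → posterior Normal(347/230, 132/115)
obs 6: x=5/2 → posterior Normal(67/42, 22/21)

67/42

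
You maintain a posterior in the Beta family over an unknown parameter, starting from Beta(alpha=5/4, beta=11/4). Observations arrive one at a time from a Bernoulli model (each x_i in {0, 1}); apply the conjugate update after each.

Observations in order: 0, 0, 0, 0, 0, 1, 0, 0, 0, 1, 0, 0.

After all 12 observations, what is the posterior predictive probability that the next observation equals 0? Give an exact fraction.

51/64

obs 1: x=0 → posterior Beta(5/4, 15/4)
obs 2: x=0 → posterior Beta(5/4, 19/4)
obs 3: x=0 → posterior Beta(5/4, 23/4)
obs 4: x=0 → posterior Beta(5/4, 27/4)
obs 5: x=0 → posterior Beta(5/4, 31/4)
obs 6: x=1 → posterior Beta(9/4, 31/4)
obs 7: x=0 → posterior Beta(9/4, 35/4)
obs 8: x=0 → posterior Beta(9/4, 39/4)
obs 9: x=0 → posterior Beta(9/4, 43/4)
obs 10: x=1 → posterior Beta(13/4, 43/4)
obs 11: x=0 → posterior Beta(13/4, 47/4)
obs 12: x=0 → posterior Beta(13/4, 51/4)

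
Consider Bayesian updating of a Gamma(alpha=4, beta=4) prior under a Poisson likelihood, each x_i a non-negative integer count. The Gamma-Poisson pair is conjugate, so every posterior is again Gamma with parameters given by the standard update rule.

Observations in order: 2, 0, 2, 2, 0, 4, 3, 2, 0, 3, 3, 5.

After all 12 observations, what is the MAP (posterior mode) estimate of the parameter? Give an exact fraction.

obs 1: x=2 → posterior Gamma(6, 5)
obs 2: x=0 → posterior Gamma(6, 6)
obs 3: x=2 → posterior Gamma(8, 7)
obs 4: x=2 → posterior Gamma(10, 8)
obs 5: x=0 → posterior Gamma(10, 9)
obs 6: x=4 → posterior Gamma(14, 10)
obs 7: x=3 → posterior Gamma(17, 11)
obs 8: x=2 → posterior Gamma(19, 12)
obs 9: x=0 → posterior Gamma(19, 13)
obs 10: x=3 → posterior Gamma(22, 14)
obs 11: x=3 → posterior Gamma(25, 15)
obs 12: x=5 → posterior Gamma(30, 16)

29/16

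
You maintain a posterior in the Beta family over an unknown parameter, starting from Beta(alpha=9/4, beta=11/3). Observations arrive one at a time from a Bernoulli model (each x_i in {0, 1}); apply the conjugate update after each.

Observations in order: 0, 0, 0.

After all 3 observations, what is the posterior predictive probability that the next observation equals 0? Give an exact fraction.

obs 1: x=0 → posterior Beta(9/4, 14/3)
obs 2: x=0 → posterior Beta(9/4, 17/3)
obs 3: x=0 → posterior Beta(9/4, 20/3)

80/107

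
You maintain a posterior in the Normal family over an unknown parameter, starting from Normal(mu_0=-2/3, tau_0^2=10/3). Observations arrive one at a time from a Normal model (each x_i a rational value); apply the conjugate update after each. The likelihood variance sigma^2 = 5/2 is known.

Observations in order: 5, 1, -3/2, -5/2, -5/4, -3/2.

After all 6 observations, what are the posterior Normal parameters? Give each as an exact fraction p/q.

mu_0=-5/27, tau_0^2=10/27

obs 1: x=5 → posterior Normal(18/7, 10/7)
obs 2: x=1 → posterior Normal(2, 10/11)
obs 3: x=-3/2 → posterior Normal(16/15, 2/3)
obs 4: x=-5/2 → posterior Normal(6/19, 10/19)
obs 5: x=-5/4 → posterior Normal(1/23, 10/23)
obs 6: x=-3/2 → posterior Normal(-5/27, 10/27)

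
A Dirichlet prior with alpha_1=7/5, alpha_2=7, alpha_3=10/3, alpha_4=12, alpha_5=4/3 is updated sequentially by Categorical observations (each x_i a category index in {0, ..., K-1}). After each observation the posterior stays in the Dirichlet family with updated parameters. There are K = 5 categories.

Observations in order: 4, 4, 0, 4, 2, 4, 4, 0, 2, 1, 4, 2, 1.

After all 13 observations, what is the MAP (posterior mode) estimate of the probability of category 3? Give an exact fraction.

obs 1: x=4 → posterior Dirichlet(7/5, 7, 10/3, 12, 7/3)
obs 2: x=4 → posterior Dirichlet(7/5, 7, 10/3, 12, 10/3)
obs 3: x=0 → posterior Dirichlet(12/5, 7, 10/3, 12, 10/3)
obs 4: x=4 → posterior Dirichlet(12/5, 7, 10/3, 12, 13/3)
obs 5: x=2 → posterior Dirichlet(12/5, 7, 13/3, 12, 13/3)
obs 6: x=4 → posterior Dirichlet(12/5, 7, 13/3, 12, 16/3)
obs 7: x=4 → posterior Dirichlet(12/5, 7, 13/3, 12, 19/3)
obs 8: x=0 → posterior Dirichlet(17/5, 7, 13/3, 12, 19/3)
obs 9: x=2 → posterior Dirichlet(17/5, 7, 16/3, 12, 19/3)
obs 10: x=1 → posterior Dirichlet(17/5, 8, 16/3, 12, 19/3)
obs 11: x=4 → posterior Dirichlet(17/5, 8, 16/3, 12, 22/3)
obs 12: x=2 → posterior Dirichlet(17/5, 8, 19/3, 12, 22/3)
obs 13: x=1 → posterior Dirichlet(17/5, 9, 19/3, 12, 22/3)

165/496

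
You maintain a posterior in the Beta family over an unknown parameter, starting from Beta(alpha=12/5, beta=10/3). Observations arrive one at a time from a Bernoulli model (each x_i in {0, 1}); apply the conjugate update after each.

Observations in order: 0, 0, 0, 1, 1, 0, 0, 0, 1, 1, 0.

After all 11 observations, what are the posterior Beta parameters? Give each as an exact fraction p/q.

obs 1: x=0 → posterior Beta(12/5, 13/3)
obs 2: x=0 → posterior Beta(12/5, 16/3)
obs 3: x=0 → posterior Beta(12/5, 19/3)
obs 4: x=1 → posterior Beta(17/5, 19/3)
obs 5: x=1 → posterior Beta(22/5, 19/3)
obs 6: x=0 → posterior Beta(22/5, 22/3)
obs 7: x=0 → posterior Beta(22/5, 25/3)
obs 8: x=0 → posterior Beta(22/5, 28/3)
obs 9: x=1 → posterior Beta(27/5, 28/3)
obs 10: x=1 → posterior Beta(32/5, 28/3)
obs 11: x=0 → posterior Beta(32/5, 31/3)

alpha=32/5, beta=31/3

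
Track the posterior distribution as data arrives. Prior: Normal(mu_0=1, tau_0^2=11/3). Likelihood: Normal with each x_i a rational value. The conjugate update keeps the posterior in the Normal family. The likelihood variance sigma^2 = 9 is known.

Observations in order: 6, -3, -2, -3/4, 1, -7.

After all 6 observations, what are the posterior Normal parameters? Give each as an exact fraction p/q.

obs 1: x=6 → posterior Normal(93/38, 99/38)
obs 2: x=-3 → posterior Normal(60/49, 99/49)
obs 3: x=-2 → posterior Normal(19/30, 33/20)
obs 4: x=-3/4 → posterior Normal(119/284, 99/71)
obs 5: x=1 → posterior Normal(163/328, 99/82)
obs 6: x=-7 → posterior Normal(-145/372, 33/31)

mu_0=-145/372, tau_0^2=33/31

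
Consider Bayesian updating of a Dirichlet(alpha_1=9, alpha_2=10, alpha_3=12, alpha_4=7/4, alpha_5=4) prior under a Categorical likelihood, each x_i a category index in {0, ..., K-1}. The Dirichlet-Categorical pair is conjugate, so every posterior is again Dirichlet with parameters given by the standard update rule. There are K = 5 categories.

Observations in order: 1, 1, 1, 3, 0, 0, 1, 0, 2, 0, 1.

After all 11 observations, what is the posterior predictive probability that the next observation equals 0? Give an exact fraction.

52/191

obs 1: x=1 → posterior Dirichlet(9, 11, 12, 7/4, 4)
obs 2: x=1 → posterior Dirichlet(9, 12, 12, 7/4, 4)
obs 3: x=1 → posterior Dirichlet(9, 13, 12, 7/4, 4)
obs 4: x=3 → posterior Dirichlet(9, 13, 12, 11/4, 4)
obs 5: x=0 → posterior Dirichlet(10, 13, 12, 11/4, 4)
obs 6: x=0 → posterior Dirichlet(11, 13, 12, 11/4, 4)
obs 7: x=1 → posterior Dirichlet(11, 14, 12, 11/4, 4)
obs 8: x=0 → posterior Dirichlet(12, 14, 12, 11/4, 4)
obs 9: x=2 → posterior Dirichlet(12, 14, 13, 11/4, 4)
obs 10: x=0 → posterior Dirichlet(13, 14, 13, 11/4, 4)
obs 11: x=1 → posterior Dirichlet(13, 15, 13, 11/4, 4)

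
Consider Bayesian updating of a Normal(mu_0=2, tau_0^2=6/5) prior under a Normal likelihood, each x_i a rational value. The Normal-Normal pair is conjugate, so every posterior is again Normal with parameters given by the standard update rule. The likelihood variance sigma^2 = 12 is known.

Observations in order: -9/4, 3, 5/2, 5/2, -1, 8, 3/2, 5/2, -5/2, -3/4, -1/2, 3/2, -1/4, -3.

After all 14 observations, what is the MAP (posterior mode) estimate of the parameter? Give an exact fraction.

obs 1: x=-9/4 → posterior Normal(71/44, 12/11)
obs 2: x=3 → posterior Normal(83/48, 1)
obs 3: x=5/2 → posterior Normal(93/52, 12/13)
obs 4: x=5/2 → posterior Normal(103/56, 6/7)
obs 5: x=-1 → posterior Normal(33/20, 4/5)
obs 6: x=8 → posterior Normal(131/64, 3/4)
obs 7: x=3/2 → posterior Normal(137/68, 12/17)
obs 8: x=5/2 → posterior Normal(49/24, 2/3)
obs 9: x=-5/2 → posterior Normal(137/76, 12/19)
obs 10: x=-3/4 → posterior Normal(67/40, 3/5)
obs 11: x=-1/2 → posterior Normal(11/7, 4/7)
obs 12: x=3/2 → posterior Normal(69/44, 6/11)
obs 13: x=-1/4 → posterior Normal(137/92, 12/23)
obs 14: x=-3 → posterior Normal(125/96, 1/2)

125/96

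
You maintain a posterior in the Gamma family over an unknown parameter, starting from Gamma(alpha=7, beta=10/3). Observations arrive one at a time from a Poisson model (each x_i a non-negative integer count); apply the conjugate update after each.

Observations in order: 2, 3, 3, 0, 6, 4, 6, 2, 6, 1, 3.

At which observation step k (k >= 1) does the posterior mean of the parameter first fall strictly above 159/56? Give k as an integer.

k = 7

obs 1: x=2 → posterior Gamma(9, 13/3)
obs 2: x=3 → posterior Gamma(12, 16/3)
obs 3: x=3 → posterior Gamma(15, 19/3)
obs 4: x=0 → posterior Gamma(15, 22/3)
obs 5: x=6 → posterior Gamma(21, 25/3)
obs 6: x=4 → posterior Gamma(25, 28/3)
obs 7: x=6 → posterior Gamma(31, 31/3)
obs 8: x=2 → posterior Gamma(33, 34/3)
obs 9: x=6 → posterior Gamma(39, 37/3)
obs 10: x=1 → posterior Gamma(40, 40/3)
obs 11: x=3 → posterior Gamma(43, 43/3)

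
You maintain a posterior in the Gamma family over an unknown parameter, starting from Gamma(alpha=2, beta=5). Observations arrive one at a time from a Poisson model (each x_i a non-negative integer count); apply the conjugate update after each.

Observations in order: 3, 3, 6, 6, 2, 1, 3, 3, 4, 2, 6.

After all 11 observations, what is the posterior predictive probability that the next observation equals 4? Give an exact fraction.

3174404940308918432785094715617090179220999978264559616/23453165165327788911665591944416226304630809183732482257

obs 1: x=3 → posterior Gamma(5, 6)
obs 2: x=3 → posterior Gamma(8, 7)
obs 3: x=6 → posterior Gamma(14, 8)
obs 4: x=6 → posterior Gamma(20, 9)
obs 5: x=2 → posterior Gamma(22, 10)
obs 6: x=1 → posterior Gamma(23, 11)
obs 7: x=3 → posterior Gamma(26, 12)
obs 8: x=3 → posterior Gamma(29, 13)
obs 9: x=4 → posterior Gamma(33, 14)
obs 10: x=2 → posterior Gamma(35, 15)
obs 11: x=6 → posterior Gamma(41, 16)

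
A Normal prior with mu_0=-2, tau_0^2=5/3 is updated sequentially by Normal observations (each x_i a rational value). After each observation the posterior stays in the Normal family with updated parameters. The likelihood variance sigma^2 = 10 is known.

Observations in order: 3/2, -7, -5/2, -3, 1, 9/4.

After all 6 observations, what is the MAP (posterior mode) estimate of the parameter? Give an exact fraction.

-79/48

obs 1: x=3/2 → posterior Normal(-3/2, 10/7)
obs 2: x=-7 → posterior Normal(-35/16, 5/4)
obs 3: x=-5/2 → posterior Normal(-20/9, 10/9)
obs 4: x=-3 → posterior Normal(-23/10, 1)
obs 5: x=1 → posterior Normal(-2, 10/11)
obs 6: x=9/4 → posterior Normal(-79/48, 5/6)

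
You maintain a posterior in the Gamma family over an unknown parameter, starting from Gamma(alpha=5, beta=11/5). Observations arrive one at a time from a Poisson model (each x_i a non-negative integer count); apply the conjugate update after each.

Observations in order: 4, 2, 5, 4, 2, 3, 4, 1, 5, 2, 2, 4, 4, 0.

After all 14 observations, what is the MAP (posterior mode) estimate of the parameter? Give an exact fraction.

obs 1: x=4 → posterior Gamma(9, 16/5)
obs 2: x=2 → posterior Gamma(11, 21/5)
obs 3: x=5 → posterior Gamma(16, 26/5)
obs 4: x=4 → posterior Gamma(20, 31/5)
obs 5: x=2 → posterior Gamma(22, 36/5)
obs 6: x=3 → posterior Gamma(25, 41/5)
obs 7: x=4 → posterior Gamma(29, 46/5)
obs 8: x=1 → posterior Gamma(30, 51/5)
obs 9: x=5 → posterior Gamma(35, 56/5)
obs 10: x=2 → posterior Gamma(37, 61/5)
obs 11: x=2 → posterior Gamma(39, 66/5)
obs 12: x=4 → posterior Gamma(43, 71/5)
obs 13: x=4 → posterior Gamma(47, 76/5)
obs 14: x=0 → posterior Gamma(47, 81/5)

230/81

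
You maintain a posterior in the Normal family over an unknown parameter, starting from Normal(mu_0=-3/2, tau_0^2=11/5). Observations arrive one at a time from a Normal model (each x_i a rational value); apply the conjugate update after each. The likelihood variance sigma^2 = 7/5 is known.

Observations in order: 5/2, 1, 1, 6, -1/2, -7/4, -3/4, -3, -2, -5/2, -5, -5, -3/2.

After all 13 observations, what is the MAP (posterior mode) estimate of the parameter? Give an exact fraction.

obs 1: x=5/2 → posterior Normal(17/18, 77/90)
obs 2: x=1 → posterior Normal(28/29, 77/145)
obs 3: x=1 → posterior Normal(39/40, 77/200)
obs 4: x=6 → posterior Normal(35/17, 77/255)
obs 5: x=-1/2 → posterior Normal(199/124, 77/310)
obs 6: x=-7/4 → posterior Normal(321/292, 77/365)
obs 7: x=-3/4 → posterior Normal(6/7, 11/60)
obs 8: x=-3 → posterior Normal(39/95, 77/475)
obs 9: x=-2 → posterior Normal(17/106, 77/530)
obs 10: x=-5/2 → posterior Normal(-7/78, 77/585)
obs 11: x=-5 → posterior Normal(-131/256, 77/640)
obs 12: x=-5 → posterior Normal(-241/278, 77/695)
obs 13: x=-3/2 → posterior Normal(-137/150, 77/750)

-137/150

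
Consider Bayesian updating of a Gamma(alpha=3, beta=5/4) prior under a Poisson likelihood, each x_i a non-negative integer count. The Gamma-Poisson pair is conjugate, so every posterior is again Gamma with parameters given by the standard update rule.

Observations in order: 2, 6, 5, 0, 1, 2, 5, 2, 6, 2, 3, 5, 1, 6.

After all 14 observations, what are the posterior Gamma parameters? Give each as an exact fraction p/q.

alpha=49, beta=61/4

obs 1: x=2 → posterior Gamma(5, 9/4)
obs 2: x=6 → posterior Gamma(11, 13/4)
obs 3: x=5 → posterior Gamma(16, 17/4)
obs 4: x=0 → posterior Gamma(16, 21/4)
obs 5: x=1 → posterior Gamma(17, 25/4)
obs 6: x=2 → posterior Gamma(19, 29/4)
obs 7: x=5 → posterior Gamma(24, 33/4)
obs 8: x=2 → posterior Gamma(26, 37/4)
obs 9: x=6 → posterior Gamma(32, 41/4)
obs 10: x=2 → posterior Gamma(34, 45/4)
obs 11: x=3 → posterior Gamma(37, 49/4)
obs 12: x=5 → posterior Gamma(42, 53/4)
obs 13: x=1 → posterior Gamma(43, 57/4)
obs 14: x=6 → posterior Gamma(49, 61/4)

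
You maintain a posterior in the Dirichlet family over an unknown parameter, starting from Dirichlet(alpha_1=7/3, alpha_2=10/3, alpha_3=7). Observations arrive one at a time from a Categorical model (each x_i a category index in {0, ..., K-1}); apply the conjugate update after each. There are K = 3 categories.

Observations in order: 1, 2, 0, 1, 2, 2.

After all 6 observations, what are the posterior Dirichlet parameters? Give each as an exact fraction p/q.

alpha_1=10/3, alpha_2=16/3, alpha_3=10

obs 1: x=1 → posterior Dirichlet(7/3, 13/3, 7)
obs 2: x=2 → posterior Dirichlet(7/3, 13/3, 8)
obs 3: x=0 → posterior Dirichlet(10/3, 13/3, 8)
obs 4: x=1 → posterior Dirichlet(10/3, 16/3, 8)
obs 5: x=2 → posterior Dirichlet(10/3, 16/3, 9)
obs 6: x=2 → posterior Dirichlet(10/3, 16/3, 10)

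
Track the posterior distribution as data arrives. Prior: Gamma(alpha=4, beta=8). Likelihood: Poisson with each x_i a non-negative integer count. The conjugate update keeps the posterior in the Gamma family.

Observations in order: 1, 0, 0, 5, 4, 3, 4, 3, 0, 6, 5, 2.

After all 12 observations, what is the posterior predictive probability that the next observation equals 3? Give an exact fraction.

12560545957806080000000000000000000000000000000000000/77405494483928356601681434130536198019976749447352801

obs 1: x=1 → posterior Gamma(5, 9)
obs 2: x=0 → posterior Gamma(5, 10)
obs 3: x=0 → posterior Gamma(5, 11)
obs 4: x=5 → posterior Gamma(10, 12)
obs 5: x=4 → posterior Gamma(14, 13)
obs 6: x=3 → posterior Gamma(17, 14)
obs 7: x=4 → posterior Gamma(21, 15)
obs 8: x=3 → posterior Gamma(24, 16)
obs 9: x=0 → posterior Gamma(24, 17)
obs 10: x=6 → posterior Gamma(30, 18)
obs 11: x=5 → posterior Gamma(35, 19)
obs 12: x=2 → posterior Gamma(37, 20)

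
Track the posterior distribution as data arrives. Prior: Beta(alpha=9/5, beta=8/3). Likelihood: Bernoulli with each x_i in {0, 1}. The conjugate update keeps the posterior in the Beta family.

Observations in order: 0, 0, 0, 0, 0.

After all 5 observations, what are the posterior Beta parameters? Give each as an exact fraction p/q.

obs 1: x=0 → posterior Beta(9/5, 11/3)
obs 2: x=0 → posterior Beta(9/5, 14/3)
obs 3: x=0 → posterior Beta(9/5, 17/3)
obs 4: x=0 → posterior Beta(9/5, 20/3)
obs 5: x=0 → posterior Beta(9/5, 23/3)

alpha=9/5, beta=23/3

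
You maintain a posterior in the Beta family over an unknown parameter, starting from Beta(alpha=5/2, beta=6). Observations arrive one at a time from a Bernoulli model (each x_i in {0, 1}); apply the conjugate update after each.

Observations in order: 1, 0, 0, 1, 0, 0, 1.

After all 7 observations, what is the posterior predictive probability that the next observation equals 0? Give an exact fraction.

obs 1: x=1 → posterior Beta(7/2, 6)
obs 2: x=0 → posterior Beta(7/2, 7)
obs 3: x=0 → posterior Beta(7/2, 8)
obs 4: x=1 → posterior Beta(9/2, 8)
obs 5: x=0 → posterior Beta(9/2, 9)
obs 6: x=0 → posterior Beta(9/2, 10)
obs 7: x=1 → posterior Beta(11/2, 10)

20/31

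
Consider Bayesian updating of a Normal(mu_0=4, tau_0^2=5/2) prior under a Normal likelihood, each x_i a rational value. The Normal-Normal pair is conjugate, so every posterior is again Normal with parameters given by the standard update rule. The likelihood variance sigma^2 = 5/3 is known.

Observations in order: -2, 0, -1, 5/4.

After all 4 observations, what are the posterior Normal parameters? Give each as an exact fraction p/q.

obs 1: x=-2 → posterior Normal(2/5, 1)
obs 2: x=0 → posterior Normal(1/4, 5/8)
obs 3: x=-1 → posterior Normal(-1/11, 5/11)
obs 4: x=5/4 → posterior Normal(11/56, 5/14)

mu_0=11/56, tau_0^2=5/14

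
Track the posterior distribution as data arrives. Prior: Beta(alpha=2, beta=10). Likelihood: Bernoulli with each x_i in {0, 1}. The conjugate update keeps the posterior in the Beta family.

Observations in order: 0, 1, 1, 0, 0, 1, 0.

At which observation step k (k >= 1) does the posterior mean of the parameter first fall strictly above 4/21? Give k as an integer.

k = 2

obs 1: x=0 → posterior Beta(2, 11)
obs 2: x=1 → posterior Beta(3, 11)
obs 3: x=1 → posterior Beta(4, 11)
obs 4: x=0 → posterior Beta(4, 12)
obs 5: x=0 → posterior Beta(4, 13)
obs 6: x=1 → posterior Beta(5, 13)
obs 7: x=0 → posterior Beta(5, 14)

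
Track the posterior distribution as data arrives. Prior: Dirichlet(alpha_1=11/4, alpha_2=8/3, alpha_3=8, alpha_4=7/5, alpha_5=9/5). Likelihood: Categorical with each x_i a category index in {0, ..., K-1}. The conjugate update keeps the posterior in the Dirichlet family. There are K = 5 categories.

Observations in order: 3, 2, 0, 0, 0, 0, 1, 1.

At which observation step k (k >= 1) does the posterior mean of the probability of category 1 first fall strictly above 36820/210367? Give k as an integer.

obs 1: x=3 → posterior Dirichlet(11/4, 8/3, 8, 12/5, 9/5)
obs 2: x=2 → posterior Dirichlet(11/4, 8/3, 9, 12/5, 9/5)
obs 3: x=0 → posterior Dirichlet(15/4, 8/3, 9, 12/5, 9/5)
obs 4: x=0 → posterior Dirichlet(19/4, 8/3, 9, 12/5, 9/5)
obs 5: x=0 → posterior Dirichlet(23/4, 8/3, 9, 12/5, 9/5)
obs 6: x=0 → posterior Dirichlet(27/4, 8/3, 9, 12/5, 9/5)
obs 7: x=1 → posterior Dirichlet(27/4, 11/3, 9, 12/5, 9/5)
obs 8: x=1 → posterior Dirichlet(27/4, 14/3, 9, 12/5, 9/5)

k = 8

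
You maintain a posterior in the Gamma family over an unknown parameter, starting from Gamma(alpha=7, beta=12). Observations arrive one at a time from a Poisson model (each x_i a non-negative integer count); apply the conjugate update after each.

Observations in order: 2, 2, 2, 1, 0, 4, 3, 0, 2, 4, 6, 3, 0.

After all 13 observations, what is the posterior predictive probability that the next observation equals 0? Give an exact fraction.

211758236813575084767080625169910490512847900390625/869041521632724682610610260053736824323722262347776

obs 1: x=2 → posterior Gamma(9, 13)
obs 2: x=2 → posterior Gamma(11, 14)
obs 3: x=2 → posterior Gamma(13, 15)
obs 4: x=1 → posterior Gamma(14, 16)
obs 5: x=0 → posterior Gamma(14, 17)
obs 6: x=4 → posterior Gamma(18, 18)
obs 7: x=3 → posterior Gamma(21, 19)
obs 8: x=0 → posterior Gamma(21, 20)
obs 9: x=2 → posterior Gamma(23, 21)
obs 10: x=4 → posterior Gamma(27, 22)
obs 11: x=6 → posterior Gamma(33, 23)
obs 12: x=3 → posterior Gamma(36, 24)
obs 13: x=0 → posterior Gamma(36, 25)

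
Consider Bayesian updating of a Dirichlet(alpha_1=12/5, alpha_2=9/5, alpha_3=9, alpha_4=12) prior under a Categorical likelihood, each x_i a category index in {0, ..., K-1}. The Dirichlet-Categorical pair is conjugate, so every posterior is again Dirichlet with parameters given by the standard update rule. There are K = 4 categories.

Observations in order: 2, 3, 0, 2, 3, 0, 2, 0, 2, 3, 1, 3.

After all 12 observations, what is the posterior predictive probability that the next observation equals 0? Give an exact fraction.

obs 1: x=2 → posterior Dirichlet(12/5, 9/5, 10, 12)
obs 2: x=3 → posterior Dirichlet(12/5, 9/5, 10, 13)
obs 3: x=0 → posterior Dirichlet(17/5, 9/5, 10, 13)
obs 4: x=2 → posterior Dirichlet(17/5, 9/5, 11, 13)
obs 5: x=3 → posterior Dirichlet(17/5, 9/5, 11, 14)
obs 6: x=0 → posterior Dirichlet(22/5, 9/5, 11, 14)
obs 7: x=2 → posterior Dirichlet(22/5, 9/5, 12, 14)
obs 8: x=0 → posterior Dirichlet(27/5, 9/5, 12, 14)
obs 9: x=2 → posterior Dirichlet(27/5, 9/5, 13, 14)
obs 10: x=3 → posterior Dirichlet(27/5, 9/5, 13, 15)
obs 11: x=1 → posterior Dirichlet(27/5, 14/5, 13, 15)
obs 12: x=3 → posterior Dirichlet(27/5, 14/5, 13, 16)

9/62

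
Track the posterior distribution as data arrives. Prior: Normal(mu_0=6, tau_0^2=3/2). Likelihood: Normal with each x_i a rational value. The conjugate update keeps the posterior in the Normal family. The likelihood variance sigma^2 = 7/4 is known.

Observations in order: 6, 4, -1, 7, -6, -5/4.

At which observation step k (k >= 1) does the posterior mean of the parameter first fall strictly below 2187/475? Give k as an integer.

k = 3

obs 1: x=6 → posterior Normal(6, 21/26)
obs 2: x=4 → posterior Normal(102/19, 21/38)
obs 3: x=-1 → posterior Normal(96/25, 21/50)
obs 4: x=7 → posterior Normal(138/31, 21/62)
obs 5: x=-6 → posterior Normal(102/37, 21/74)
obs 6: x=-5/4 → posterior Normal(189/86, 21/86)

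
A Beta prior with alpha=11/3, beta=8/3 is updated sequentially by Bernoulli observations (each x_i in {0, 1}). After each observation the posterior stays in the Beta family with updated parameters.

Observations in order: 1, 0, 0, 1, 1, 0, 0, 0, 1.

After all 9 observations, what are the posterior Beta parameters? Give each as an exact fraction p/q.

alpha=23/3, beta=23/3

obs 1: x=1 → posterior Beta(14/3, 8/3)
obs 2: x=0 → posterior Beta(14/3, 11/3)
obs 3: x=0 → posterior Beta(14/3, 14/3)
obs 4: x=1 → posterior Beta(17/3, 14/3)
obs 5: x=1 → posterior Beta(20/3, 14/3)
obs 6: x=0 → posterior Beta(20/3, 17/3)
obs 7: x=0 → posterior Beta(20/3, 20/3)
obs 8: x=0 → posterior Beta(20/3, 23/3)
obs 9: x=1 → posterior Beta(23/3, 23/3)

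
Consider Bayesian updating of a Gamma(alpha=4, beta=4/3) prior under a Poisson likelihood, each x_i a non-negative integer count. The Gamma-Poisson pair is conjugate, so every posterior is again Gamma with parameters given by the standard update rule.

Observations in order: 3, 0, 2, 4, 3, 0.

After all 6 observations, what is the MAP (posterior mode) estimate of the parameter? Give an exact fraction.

obs 1: x=3 → posterior Gamma(7, 7/3)
obs 2: x=0 → posterior Gamma(7, 10/3)
obs 3: x=2 → posterior Gamma(9, 13/3)
obs 4: x=4 → posterior Gamma(13, 16/3)
obs 5: x=3 → posterior Gamma(16, 19/3)
obs 6: x=0 → posterior Gamma(16, 22/3)

45/22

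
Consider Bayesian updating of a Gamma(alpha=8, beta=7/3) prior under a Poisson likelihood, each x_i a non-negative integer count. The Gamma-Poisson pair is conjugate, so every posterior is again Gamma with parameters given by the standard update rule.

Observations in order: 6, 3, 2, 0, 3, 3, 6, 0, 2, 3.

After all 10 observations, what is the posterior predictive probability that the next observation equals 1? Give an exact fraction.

obs 1: x=6 → posterior Gamma(14, 10/3)
obs 2: x=3 → posterior Gamma(17, 13/3)
obs 3: x=2 → posterior Gamma(19, 16/3)
obs 4: x=0 → posterior Gamma(19, 19/3)
obs 5: x=3 → posterior Gamma(22, 22/3)
obs 6: x=3 → posterior Gamma(25, 25/3)
obs 7: x=6 → posterior Gamma(31, 28/3)
obs 8: x=0 → posterior Gamma(31, 31/3)
obs 9: x=2 → posterior Gamma(33, 34/3)
obs 10: x=3 → posterior Gamma(36, 37/3)

7702395778540544653516619251942905122849721466243118512107/47223664828696452136960000000000000000000000000000000000000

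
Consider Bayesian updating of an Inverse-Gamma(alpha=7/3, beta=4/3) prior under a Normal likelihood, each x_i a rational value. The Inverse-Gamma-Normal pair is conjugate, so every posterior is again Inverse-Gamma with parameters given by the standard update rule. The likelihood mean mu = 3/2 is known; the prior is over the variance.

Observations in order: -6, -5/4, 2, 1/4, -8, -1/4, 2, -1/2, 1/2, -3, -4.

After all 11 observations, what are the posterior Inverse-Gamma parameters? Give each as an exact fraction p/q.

obs 1: x=-6 → posterior Inverse-Gamma(17/6, 707/24)
obs 2: x=-5/4 → posterior Inverse-Gamma(10/3, 3191/96)
obs 3: x=2 → posterior Inverse-Gamma(23/6, 3203/96)
obs 4: x=1/4 → posterior Inverse-Gamma(13/3, 1639/48)
obs 5: x=-8 → posterior Inverse-Gamma(29/6, 3805/48)
obs 6: x=-1/4 → posterior Inverse-Gamma(16/3, 7757/96)
obs 7: x=2 → posterior Inverse-Gamma(35/6, 7769/96)
obs 8: x=-1/2 → posterior Inverse-Gamma(19/3, 7961/96)
obs 9: x=1/2 → posterior Inverse-Gamma(41/6, 8009/96)
obs 10: x=-3 → posterior Inverse-Gamma(22/3, 8981/96)
obs 11: x=-4 → posterior Inverse-Gamma(47/6, 10433/96)

alpha=47/6, beta=10433/96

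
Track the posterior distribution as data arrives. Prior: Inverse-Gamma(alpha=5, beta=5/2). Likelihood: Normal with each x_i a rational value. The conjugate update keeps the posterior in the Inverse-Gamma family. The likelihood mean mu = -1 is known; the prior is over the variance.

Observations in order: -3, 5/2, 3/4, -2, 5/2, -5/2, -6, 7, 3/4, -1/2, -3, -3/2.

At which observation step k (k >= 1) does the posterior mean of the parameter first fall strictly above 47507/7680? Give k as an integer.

obs 1: x=-3 → posterior Inverse-Gamma(11/2, 9/2)
obs 2: x=5/2 → posterior Inverse-Gamma(6, 85/8)
obs 3: x=3/4 → posterior Inverse-Gamma(13/2, 389/32)
obs 4: x=-2 → posterior Inverse-Gamma(7, 405/32)
obs 5: x=5/2 → posterior Inverse-Gamma(15/2, 601/32)
obs 6: x=-5/2 → posterior Inverse-Gamma(8, 637/32)
obs 7: x=-6 → posterior Inverse-Gamma(17/2, 1037/32)
obs 8: x=7 → posterior Inverse-Gamma(9, 2061/32)
obs 9: x=3/4 → posterior Inverse-Gamma(19/2, 1055/16)
obs 10: x=-1/2 → posterior Inverse-Gamma(10, 1057/16)
obs 11: x=-3 → posterior Inverse-Gamma(21/2, 1089/16)
obs 12: x=-3/2 → posterior Inverse-Gamma(11, 1091/16)

k = 8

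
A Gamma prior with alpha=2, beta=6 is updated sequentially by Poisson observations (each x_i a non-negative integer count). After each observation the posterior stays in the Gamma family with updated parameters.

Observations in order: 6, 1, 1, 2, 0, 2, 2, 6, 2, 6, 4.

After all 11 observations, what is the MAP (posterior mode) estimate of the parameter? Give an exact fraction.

obs 1: x=6 → posterior Gamma(8, 7)
obs 2: x=1 → posterior Gamma(9, 8)
obs 3: x=1 → posterior Gamma(10, 9)
obs 4: x=2 → posterior Gamma(12, 10)
obs 5: x=0 → posterior Gamma(12, 11)
obs 6: x=2 → posterior Gamma(14, 12)
obs 7: x=2 → posterior Gamma(16, 13)
obs 8: x=6 → posterior Gamma(22, 14)
obs 9: x=2 → posterior Gamma(24, 15)
obs 10: x=6 → posterior Gamma(30, 16)
obs 11: x=4 → posterior Gamma(34, 17)

33/17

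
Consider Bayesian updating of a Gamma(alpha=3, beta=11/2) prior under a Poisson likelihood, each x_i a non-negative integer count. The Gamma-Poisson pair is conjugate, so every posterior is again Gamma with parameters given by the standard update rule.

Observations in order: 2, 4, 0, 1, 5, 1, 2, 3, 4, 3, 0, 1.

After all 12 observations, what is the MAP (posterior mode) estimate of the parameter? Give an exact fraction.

obs 1: x=2 → posterior Gamma(5, 13/2)
obs 2: x=4 → posterior Gamma(9, 15/2)
obs 3: x=0 → posterior Gamma(9, 17/2)
obs 4: x=1 → posterior Gamma(10, 19/2)
obs 5: x=5 → posterior Gamma(15, 21/2)
obs 6: x=1 → posterior Gamma(16, 23/2)
obs 7: x=2 → posterior Gamma(18, 25/2)
obs 8: x=3 → posterior Gamma(21, 27/2)
obs 9: x=4 → posterior Gamma(25, 29/2)
obs 10: x=3 → posterior Gamma(28, 31/2)
obs 11: x=0 → posterior Gamma(28, 33/2)
obs 12: x=1 → posterior Gamma(29, 35/2)

8/5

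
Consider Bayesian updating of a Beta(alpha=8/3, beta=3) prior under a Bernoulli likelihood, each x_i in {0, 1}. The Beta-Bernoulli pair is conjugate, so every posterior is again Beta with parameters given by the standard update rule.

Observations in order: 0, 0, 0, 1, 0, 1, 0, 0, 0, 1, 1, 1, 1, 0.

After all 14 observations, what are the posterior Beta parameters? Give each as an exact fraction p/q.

alpha=26/3, beta=11

obs 1: x=0 → posterior Beta(8/3, 4)
obs 2: x=0 → posterior Beta(8/3, 5)
obs 3: x=0 → posterior Beta(8/3, 6)
obs 4: x=1 → posterior Beta(11/3, 6)
obs 5: x=0 → posterior Beta(11/3, 7)
obs 6: x=1 → posterior Beta(14/3, 7)
obs 7: x=0 → posterior Beta(14/3, 8)
obs 8: x=0 → posterior Beta(14/3, 9)
obs 9: x=0 → posterior Beta(14/3, 10)
obs 10: x=1 → posterior Beta(17/3, 10)
obs 11: x=1 → posterior Beta(20/3, 10)
obs 12: x=1 → posterior Beta(23/3, 10)
obs 13: x=1 → posterior Beta(26/3, 10)
obs 14: x=0 → posterior Beta(26/3, 11)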